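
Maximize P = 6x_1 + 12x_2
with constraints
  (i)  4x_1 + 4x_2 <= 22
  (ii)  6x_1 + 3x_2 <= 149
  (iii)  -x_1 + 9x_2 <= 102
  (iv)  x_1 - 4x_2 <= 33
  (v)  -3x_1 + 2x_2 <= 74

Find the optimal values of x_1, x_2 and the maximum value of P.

x_1 = -21/4, x_2 = 43/4, maximum P = 195/2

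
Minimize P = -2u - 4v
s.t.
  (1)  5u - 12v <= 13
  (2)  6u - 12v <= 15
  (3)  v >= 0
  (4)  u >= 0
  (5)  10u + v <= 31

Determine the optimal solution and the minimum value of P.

u = 0, v = 31, minimum P = -124

Extreme points and P = -2u - 4v:
  (5/2, 0) → P = -5
  (43/14, 2/7) → P = -51/7
  (0, 0) → P = 0
  (0, 31) → P = -124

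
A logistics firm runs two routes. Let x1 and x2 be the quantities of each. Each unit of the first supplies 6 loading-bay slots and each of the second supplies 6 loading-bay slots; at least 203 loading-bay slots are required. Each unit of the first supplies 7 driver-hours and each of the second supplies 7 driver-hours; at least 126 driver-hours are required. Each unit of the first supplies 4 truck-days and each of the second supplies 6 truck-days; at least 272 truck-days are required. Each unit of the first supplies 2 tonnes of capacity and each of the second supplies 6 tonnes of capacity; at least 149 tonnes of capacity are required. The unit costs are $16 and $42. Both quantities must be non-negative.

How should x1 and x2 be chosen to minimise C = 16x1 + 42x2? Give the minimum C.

x1 = 123/2, x2 = 13/3, minimum C = 1166

The feasible region is unbounded (it extends along (0, 1), (1, 0)), but C strictly increases along every unbounded feasible direction, so there is no improving ray and the minimum is attained at a vertex.

The optimum lies where 4x1 + 6x2 = 272 and 2x1 + 6x2 = 149.
Solving simultaneously gives x1 = 123/2, x2 = 13/3.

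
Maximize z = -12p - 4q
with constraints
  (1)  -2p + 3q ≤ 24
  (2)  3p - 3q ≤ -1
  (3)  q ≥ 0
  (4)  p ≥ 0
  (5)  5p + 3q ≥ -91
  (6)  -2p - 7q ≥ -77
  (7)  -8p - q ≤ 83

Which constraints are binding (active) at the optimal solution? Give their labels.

(2) and (4)

Vertices and z = -12p - 4q:
  (0, 8) → z = -32
  (63/20, 101/10) → z = -391/5
  (0, 1/3) → z = -4/3
  (224/27, 233/27) → z = -3620/27

The maximum is at (0, 1/3). Substituting into each constraint, equality holds for (2) and (4); the remaining constraints have slack.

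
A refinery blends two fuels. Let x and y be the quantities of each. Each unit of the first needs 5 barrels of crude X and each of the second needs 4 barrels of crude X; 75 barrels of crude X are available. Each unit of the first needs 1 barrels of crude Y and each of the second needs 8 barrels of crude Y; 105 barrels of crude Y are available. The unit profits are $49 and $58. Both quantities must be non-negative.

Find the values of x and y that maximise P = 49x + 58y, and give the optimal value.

x = 5, y = 25/2, maximum P = 970

Extreme points and P = 49x + 58y:
  (0, 0) → P = 0
  (0, 105/8) → P = 3045/4
  (15, 0) → P = 735
  (5, 25/2) → P = 970

At the optimal vertex, 5x + 4y = 75 and x + 8y = 105.
Solving simultaneously gives x = 5, y = 25/2.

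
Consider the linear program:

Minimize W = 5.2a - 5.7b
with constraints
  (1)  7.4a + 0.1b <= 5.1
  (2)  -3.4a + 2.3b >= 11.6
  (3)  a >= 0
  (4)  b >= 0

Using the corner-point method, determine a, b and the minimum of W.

Corner points and W = 5.2a - 5.7b:
  (151/248, 737/124) → W = -38083/1240
  (0, 51) → W = -2907/10
  (0, 116/23) → W = -3306/115

a = 0, b = 51, minimum W = -290.7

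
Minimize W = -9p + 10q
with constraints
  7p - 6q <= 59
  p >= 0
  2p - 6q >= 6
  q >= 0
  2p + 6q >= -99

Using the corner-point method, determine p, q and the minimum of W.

p = 59/7, q = 0, minimum W = -531/7

Extreme points and W = -9p + 10q:
  (53/5, 38/15) → W = -1051/15
  (59/7, 0) → W = -531/7
  (3, 0) → W = -27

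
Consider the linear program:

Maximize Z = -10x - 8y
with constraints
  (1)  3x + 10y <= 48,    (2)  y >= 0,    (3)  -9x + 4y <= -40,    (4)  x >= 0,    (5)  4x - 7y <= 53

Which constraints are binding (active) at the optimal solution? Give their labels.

(2) and (3)

Vertices and Z = -10x - 8y:
  (296/51, 52/17) → Z = -4208/51
  (866/61, 33/61) → Z = -8924/61
  (40/9, 0) → Z = -400/9
  (53/4, 0) → Z = -265/2

The maximum is at (40/9, 0). Substituting into each constraint, equality holds for (2) and (3); the remaining constraints have slack.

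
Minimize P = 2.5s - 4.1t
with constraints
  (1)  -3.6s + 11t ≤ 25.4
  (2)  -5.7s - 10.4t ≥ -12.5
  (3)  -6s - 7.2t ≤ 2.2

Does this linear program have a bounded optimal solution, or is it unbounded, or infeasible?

bounded optimum

Vertices and P = 2.5s - 4.1t:
  (-2111/1669, 3163/1669) → P = -91229/8345
  (-5177/2298, 602/383) → P = -277517/22980
The feasible region has finitely many vertices and no improving ray; the minimum is -277517/22980 at (-5177/2298, 602/383).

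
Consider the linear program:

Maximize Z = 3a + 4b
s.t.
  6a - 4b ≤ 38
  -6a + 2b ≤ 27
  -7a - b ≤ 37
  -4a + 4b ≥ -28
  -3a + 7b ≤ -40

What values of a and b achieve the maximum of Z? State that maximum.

a = 9/4, b = -19/4, maximum Z = -49/4

Feasible corners and Z = 3a + 4b:
  (-15/4, -43/4) → Z = -217/4
  (-219/52, -391/52) → Z = -2221/52
  (9/4, -19/4) → Z = -49/4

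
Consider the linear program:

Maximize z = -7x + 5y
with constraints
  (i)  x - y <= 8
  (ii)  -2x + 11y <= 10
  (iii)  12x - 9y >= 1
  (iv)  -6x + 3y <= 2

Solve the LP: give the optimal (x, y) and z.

x = -7/6, y = -5/3, maximum z = -1/6

Extreme points and z = -7x + 5y:
  (98/9, 26/9) → z = -556/9
  (-26/3, -50/3) → z = -68/3
  (101/114, 61/57) → z = -97/114
  (-7/6, -5/3) → z = -1/6

The binding constraints are 12x - 9y = 1 and -6x + 3y = 2.
Solving simultaneously gives x = -7/6, y = -5/3.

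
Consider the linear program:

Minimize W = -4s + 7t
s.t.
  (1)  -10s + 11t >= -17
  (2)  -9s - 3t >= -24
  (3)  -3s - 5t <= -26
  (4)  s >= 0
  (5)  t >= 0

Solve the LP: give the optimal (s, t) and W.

s = 7/6, t = 9/2, minimum W = 161/6

Feasible corners and W = -4s + 7t:
  (7/6, 9/2) → W = 161/6
  (0, 8) → W = 56
  (0, 26/5) → W = 182/5

The binding constraints are -9s - 3t = -24 and -3s - 5t = -26.
Solving simultaneously gives s = 7/6, t = 9/2.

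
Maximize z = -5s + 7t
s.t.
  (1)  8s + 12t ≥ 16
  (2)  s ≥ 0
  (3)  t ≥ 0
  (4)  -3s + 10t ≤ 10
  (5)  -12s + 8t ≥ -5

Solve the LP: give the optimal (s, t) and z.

Vertices and z = -5s + 7t:
  (10/29, 32/29) → z = 6
  (47/52, 19/26) → z = 31/52
  (65/48, 45/32) → z = 295/96

The binding constraints are 8s + 12t = 16 and -3s + 10t = 10.
Solving simultaneously gives s = 10/29, t = 32/29.

s = 10/29, t = 32/29, maximum z = 6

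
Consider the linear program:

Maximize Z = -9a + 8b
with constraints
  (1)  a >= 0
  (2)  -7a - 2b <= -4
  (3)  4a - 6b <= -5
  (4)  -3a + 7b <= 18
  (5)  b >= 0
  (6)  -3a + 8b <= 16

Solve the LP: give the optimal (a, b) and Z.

a = 0, b = 2, maximum Z = 16

Corner points and Z = -9a + 8b:
  (0, 2) → Z = 16
  (7/25, 51/50) → Z = 141/25
  (4, 7/2) → Z = -8

The binding constraints are a = 0 and -7a - 2b = -4.
Solving simultaneously gives a = 0, b = 2.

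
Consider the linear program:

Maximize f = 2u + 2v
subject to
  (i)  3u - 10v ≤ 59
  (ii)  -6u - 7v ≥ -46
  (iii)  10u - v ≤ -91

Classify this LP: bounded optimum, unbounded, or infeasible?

bounded optimum

Corner points and f = 2u + 2v:
  (-969/97, -863/97) → f = -3664/97
  (-591/76, 503/38) → f = 415/38
The feasible region has finitely many vertices and no improving ray; the maximum is 415/38 at (-591/76, 503/38).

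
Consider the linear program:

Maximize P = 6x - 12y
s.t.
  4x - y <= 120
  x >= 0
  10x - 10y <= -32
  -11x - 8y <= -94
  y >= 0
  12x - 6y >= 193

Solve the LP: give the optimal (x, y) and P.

x = 1061/30, y = 1157/30, maximum P = -1253/5

The optimum lies where 10x - 10y = -32 and 12x - 6y = 193.
Solving simultaneously gives x = 1061/30, y = 1157/30.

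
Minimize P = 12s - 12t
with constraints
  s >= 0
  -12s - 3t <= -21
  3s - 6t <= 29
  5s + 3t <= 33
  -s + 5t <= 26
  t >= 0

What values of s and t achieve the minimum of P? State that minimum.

Extreme points and P = 12s - 12t:
  (3/7, 37/7) → P = -408/7
  (7/4, 0) → P = 21
  (87/28, 163/28) → P = -228/7
  (33/5, 0) → P = 396/5

At the optimal vertex, -12s - 3t = -21 and -s + 5t = 26.
Solving simultaneously gives s = 3/7, t = 37/7.

s = 3/7, t = 37/7, minimum P = -408/7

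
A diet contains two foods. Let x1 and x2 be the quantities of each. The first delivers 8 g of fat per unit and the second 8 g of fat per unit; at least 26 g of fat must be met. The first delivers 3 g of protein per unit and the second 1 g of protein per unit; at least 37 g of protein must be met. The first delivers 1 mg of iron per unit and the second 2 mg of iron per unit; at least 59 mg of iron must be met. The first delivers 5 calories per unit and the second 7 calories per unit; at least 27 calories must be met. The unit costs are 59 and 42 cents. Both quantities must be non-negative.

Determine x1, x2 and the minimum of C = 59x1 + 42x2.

The feasible region is unbounded (it extends along (0, 1), (1, 0)), but C strictly increases along every unbounded feasible direction, so there is no improving ray and the minimum is attained at a vertex.

x1 = 3, x2 = 28, minimum C = 1353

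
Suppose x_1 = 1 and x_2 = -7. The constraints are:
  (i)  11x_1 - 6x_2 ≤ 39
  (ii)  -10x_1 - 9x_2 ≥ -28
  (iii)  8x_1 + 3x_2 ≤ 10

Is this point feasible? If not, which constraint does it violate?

Constraint (i): 11x_1 - 6x_2 = 53, which is not ≤ 39. All other constraints are satisfied.

not feasible — violates (i)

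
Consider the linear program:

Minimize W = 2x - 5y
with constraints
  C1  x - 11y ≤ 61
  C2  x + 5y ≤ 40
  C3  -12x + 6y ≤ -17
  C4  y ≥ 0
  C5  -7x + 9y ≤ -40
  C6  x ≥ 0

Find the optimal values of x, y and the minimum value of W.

x = 140/11, y = 60/11, minimum W = -20/11

At the optimal vertex, x + 5y = 40 and -7x + 9y = -40.
Solving simultaneously gives x = 140/11, y = 60/11.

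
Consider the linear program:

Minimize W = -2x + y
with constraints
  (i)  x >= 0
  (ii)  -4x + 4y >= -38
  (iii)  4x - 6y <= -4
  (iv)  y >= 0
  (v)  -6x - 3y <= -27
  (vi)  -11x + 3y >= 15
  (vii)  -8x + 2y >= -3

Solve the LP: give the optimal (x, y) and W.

The feasible region is unbounded (it extends along (0, 1), (1, 4)), but W strictly increases along every unbounded feasible direction, so there is no improving ray and the minimum is attained at a vertex.

The optimum lies where -6x - 3y = -27 and -11x + 3y = 15.
Solving simultaneously gives x = 12/17, y = 129/17.

x = 12/17, y = 129/17, minimum W = 105/17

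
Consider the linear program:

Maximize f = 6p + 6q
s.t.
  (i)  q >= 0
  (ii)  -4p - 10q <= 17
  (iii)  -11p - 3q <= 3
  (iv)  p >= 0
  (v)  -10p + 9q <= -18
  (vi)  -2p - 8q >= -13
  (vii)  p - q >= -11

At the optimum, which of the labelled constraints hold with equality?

Extreme points and f = 6p + 6q:
  (9/5, 0) → f = 54/5
  (13/2, 0) → f = 39
  (261/98, 47/49) → f = 1065/49

The maximum is at (13/2, 0). Substituting into each constraint, equality holds for (i) and (vi); the remaining constraints have slack.

(i) and (vi)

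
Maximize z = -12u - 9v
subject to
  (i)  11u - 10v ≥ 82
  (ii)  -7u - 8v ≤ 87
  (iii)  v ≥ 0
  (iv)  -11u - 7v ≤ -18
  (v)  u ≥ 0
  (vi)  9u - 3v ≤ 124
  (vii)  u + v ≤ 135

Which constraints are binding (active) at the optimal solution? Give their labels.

(i) and (iii)

Extreme points and z = -12u - 9v:
  (82/11, 0) → z = -984/11
  (994/57, 626/57) → z = -5854/19
  (124/9, 0) → z = -496/3

The maximum is at (82/11, 0). Substituting into each constraint, equality holds for (i) and (iii); the remaining constraints have slack.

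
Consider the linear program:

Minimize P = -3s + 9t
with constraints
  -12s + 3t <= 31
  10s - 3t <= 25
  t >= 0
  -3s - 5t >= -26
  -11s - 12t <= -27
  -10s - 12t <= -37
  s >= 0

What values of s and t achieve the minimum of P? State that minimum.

Corner points and P = -3s + 9t:
  (203/59, 185/59) → P = 1056/59
  (137/50, 4/5) → P = -51/50
  (0, 26/5) → P = 234/5
  (0, 37/12) → P = 111/4

s = 137/50, t = 4/5, minimum P = -51/50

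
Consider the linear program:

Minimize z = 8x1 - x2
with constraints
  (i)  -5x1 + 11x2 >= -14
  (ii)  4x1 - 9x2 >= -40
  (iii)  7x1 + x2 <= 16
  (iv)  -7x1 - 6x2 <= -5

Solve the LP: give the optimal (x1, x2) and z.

Vertices and z = 8x1 - x2:
  (95/41, -9/41) → z = 769/41
  (139/107, -73/107) → z = 1185/107
  (104/67, 344/67) → z = 488/67
  (-65/29, 100/29) → z = -620/29

x1 = -65/29, x2 = 100/29, minimum z = -620/29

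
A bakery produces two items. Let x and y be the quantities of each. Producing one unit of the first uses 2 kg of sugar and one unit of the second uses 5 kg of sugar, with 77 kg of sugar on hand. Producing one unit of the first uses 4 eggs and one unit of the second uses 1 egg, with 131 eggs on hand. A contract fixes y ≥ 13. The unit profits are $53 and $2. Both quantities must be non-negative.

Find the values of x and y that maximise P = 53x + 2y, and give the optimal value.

x = 6, y = 13, maximum P = 344

The optimum lies where 2x + 5y = 77 and y = 13.
Solving simultaneously gives x = 6, y = 13.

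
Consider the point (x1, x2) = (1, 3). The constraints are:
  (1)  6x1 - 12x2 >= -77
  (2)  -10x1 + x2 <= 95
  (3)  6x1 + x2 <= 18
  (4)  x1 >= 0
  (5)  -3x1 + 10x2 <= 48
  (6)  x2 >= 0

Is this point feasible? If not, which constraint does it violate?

feasible

(1): -30 ≥ -77 ✓
(2): -7 ≤ 95 ✓
(3): 9 ≤ 18 ✓
(4): 1 ≥ 0 ✓
(5): 27 ≤ 48 ✓
(6): 3 ≥ 0 ✓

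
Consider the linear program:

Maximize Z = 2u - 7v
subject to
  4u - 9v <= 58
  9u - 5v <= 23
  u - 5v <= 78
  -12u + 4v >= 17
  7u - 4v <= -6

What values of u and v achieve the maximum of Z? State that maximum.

Vertices and Z = 2u - 7v:
  (-412/11, -254/11) → Z = 954/11
  (-286/47, -430/47) → Z = 2438/47
  (-11/5, -47/20) → Z = 241/20
The feasible region is unbounded (it extends along (1, 3), (-5, -1)), but Z strictly decreases along every unbounded feasible direction, so there is no improving ray and the maximum is attained at a vertex.

u = -412/11, v = -254/11, maximum Z = 954/11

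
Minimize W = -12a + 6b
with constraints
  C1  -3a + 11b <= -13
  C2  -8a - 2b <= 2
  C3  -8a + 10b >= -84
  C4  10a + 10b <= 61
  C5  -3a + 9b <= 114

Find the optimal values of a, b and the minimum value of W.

Feasible corners and W = -12a + 6b:
  (2/47, -55/47) → W = -354/47
  (801/140, 53/140) → W = -4647/70
  (37/24, -43/6) → W = -123/2
  (145/18, -88/45) → W = -542/5

At the optimal vertex, -8a + 10b = -84 and 10a + 10b = 61.
Solving simultaneously gives a = 145/18, b = -88/45.

a = 145/18, b = -88/45, minimum W = -542/5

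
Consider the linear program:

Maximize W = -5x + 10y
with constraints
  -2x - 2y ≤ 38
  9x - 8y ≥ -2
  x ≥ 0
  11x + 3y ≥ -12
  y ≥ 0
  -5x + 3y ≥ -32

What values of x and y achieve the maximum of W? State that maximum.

Vertices and W = -5x + 10y:
  (0, 1/4) → W = 5/2
  (262/13, 298/13) → W = 1670/13
  (0, 0) → W = 0
  (32/5, 0) → W = -32

x = 262/13, y = 298/13, maximum W = 1670/13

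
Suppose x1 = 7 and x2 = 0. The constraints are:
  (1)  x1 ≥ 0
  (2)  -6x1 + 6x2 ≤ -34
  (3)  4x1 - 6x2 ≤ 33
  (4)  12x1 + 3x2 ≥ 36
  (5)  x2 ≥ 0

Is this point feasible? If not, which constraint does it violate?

feasible

(1): 7 ≥ 0 ✓
(2): -42 ≤ -34 ✓
(3): 28 ≤ 33 ✓
(4): 84 ≥ 36 ✓
(5): 0 ≥ 0 ✓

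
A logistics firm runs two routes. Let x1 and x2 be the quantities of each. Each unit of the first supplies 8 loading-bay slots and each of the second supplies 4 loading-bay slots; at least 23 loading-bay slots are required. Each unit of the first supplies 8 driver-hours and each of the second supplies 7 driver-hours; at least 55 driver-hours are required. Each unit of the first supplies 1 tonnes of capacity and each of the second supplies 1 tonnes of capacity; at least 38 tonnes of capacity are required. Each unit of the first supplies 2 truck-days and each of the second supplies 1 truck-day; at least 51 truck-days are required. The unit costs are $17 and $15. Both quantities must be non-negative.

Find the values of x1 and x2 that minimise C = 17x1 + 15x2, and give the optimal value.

x1 = 13, x2 = 25, minimum C = 596

Corner points and C = 17x1 + 15x2:
  (0, 51) → C = 765
  (38, 0) → C = 646
  (13, 25) → C = 596
The feasible region is unbounded (it extends along (0, 1), (1, 0)), but C strictly increases along every unbounded feasible direction, so there is no improving ray and the minimum is attained at a vertex.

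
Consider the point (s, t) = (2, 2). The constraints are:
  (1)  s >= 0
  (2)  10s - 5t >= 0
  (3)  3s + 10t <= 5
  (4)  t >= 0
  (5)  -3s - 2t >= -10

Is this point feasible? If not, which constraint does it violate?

not feasible — violates (3)

Constraint (3): 3s + 10t = 26, which is not ≤ 5. All other constraints are satisfied.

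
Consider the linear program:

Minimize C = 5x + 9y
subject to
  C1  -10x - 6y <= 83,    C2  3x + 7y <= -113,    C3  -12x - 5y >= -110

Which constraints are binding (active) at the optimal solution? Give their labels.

C1 and C3

Corner points and C = 5x + 9y:
  (97/52, -881/52) → C = -1861/13
  (1075/22, -1048/11) → C = -13489/22
  (445/23, -562/23) → C = -2833/23

The minimum is at (1075/22, -1048/11). Substituting into each constraint, equality holds for C1 and C3; the remaining constraints have slack.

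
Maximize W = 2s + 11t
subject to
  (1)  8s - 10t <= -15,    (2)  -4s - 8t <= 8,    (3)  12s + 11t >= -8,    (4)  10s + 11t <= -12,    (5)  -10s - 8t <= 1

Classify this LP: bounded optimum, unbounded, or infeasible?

The boundaries 8s - 10t = -15 and -10s - 8t = 1 meet at (-65/82, 71/82), but that point violates 10s + 11t ≤ -12. Every candidate vertex is excluded by some other constraint, so the feasible region is empty.

infeasible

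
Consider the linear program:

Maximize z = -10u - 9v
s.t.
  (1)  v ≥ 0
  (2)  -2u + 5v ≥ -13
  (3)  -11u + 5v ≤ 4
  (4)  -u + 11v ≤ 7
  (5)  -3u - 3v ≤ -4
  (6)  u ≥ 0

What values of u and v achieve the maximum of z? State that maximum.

The optimum lies where -u + 11v = 7 and -3u - 3v = -4.
Solving simultaneously gives u = 23/36, v = 25/36.

u = 23/36, v = 25/36, maximum z = -455/36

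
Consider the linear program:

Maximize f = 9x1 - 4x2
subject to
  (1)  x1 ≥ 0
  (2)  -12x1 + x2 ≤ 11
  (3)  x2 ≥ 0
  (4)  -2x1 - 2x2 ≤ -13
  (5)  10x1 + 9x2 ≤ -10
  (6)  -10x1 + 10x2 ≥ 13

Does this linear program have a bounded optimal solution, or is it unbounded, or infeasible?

infeasible

The boundaries x1 = 0 and -12x1 + x2 = 11 meet at (0, 11), but that point violates 10x1 + 9x2 ≤ -10. Every candidate vertex is excluded by some other constraint, so the feasible region is empty.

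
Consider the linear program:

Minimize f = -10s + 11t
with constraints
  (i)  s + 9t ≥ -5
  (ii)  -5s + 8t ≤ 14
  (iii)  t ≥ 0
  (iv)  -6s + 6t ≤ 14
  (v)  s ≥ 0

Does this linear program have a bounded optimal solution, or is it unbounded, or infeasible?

From the feasible point (0, 7/4), moving in the direction (1, 0) keeps every constraint satisfied while f decreases without bound.

unbounded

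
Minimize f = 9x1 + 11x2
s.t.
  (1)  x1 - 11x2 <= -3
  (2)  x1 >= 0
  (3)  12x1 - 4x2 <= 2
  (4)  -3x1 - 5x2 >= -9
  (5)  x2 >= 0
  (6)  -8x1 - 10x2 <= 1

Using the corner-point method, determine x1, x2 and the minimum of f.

x1 = 0, x2 = 3/11, minimum f = 3

The optimum lies where x1 - 11x2 = -3 and x1 = 0.
Solving simultaneously gives x1 = 0, x2 = 3/11.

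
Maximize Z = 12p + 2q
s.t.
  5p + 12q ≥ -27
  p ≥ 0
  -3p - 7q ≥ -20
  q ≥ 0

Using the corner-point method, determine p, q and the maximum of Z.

p = 20/3, q = 0, maximum Z = 80

Extreme points and Z = 12p + 2q:
  (0, 20/7) → Z = 40/7
  (0, 0) → Z = 0
  (20/3, 0) → Z = 80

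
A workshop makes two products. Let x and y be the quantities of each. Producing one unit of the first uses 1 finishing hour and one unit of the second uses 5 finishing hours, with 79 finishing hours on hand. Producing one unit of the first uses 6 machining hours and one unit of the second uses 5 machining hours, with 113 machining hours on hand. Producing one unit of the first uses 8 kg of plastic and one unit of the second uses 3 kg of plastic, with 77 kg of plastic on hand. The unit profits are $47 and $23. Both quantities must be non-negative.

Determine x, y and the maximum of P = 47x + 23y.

x = 4, y = 15, maximum P = 533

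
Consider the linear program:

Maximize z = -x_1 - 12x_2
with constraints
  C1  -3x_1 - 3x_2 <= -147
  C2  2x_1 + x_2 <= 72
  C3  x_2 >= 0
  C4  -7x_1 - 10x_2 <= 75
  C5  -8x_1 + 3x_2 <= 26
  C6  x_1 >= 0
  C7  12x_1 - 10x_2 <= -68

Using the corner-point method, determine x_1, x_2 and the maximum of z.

x_1 = 211/11, x_2 = 328/11, maximum z = -377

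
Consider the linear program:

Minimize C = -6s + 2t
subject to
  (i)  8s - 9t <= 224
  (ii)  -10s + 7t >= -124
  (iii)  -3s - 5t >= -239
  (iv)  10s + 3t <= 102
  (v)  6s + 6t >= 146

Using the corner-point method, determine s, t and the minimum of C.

s = 29/7, t = 424/21, minimum C = 326/21

Extreme points and C = -6s + 2t:
  (-207/41, 2084/41) → C = 5410/41
  (-176/3, 83) → C = 518
  (29/7, 424/21) → C = 326/21

The binding constraints are 10s + 3t = 102 and 6s + 6t = 146.
Solving simultaneously gives s = 29/7, t = 424/21.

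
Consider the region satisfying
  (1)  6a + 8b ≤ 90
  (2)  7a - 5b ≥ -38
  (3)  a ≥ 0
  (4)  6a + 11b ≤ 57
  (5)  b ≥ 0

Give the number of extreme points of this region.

3

The feasible vertices (each the meet of two boundaries and inside every other half-plane) are:
  (0, 57/11)
  (0, 0)
  (19/2, 0)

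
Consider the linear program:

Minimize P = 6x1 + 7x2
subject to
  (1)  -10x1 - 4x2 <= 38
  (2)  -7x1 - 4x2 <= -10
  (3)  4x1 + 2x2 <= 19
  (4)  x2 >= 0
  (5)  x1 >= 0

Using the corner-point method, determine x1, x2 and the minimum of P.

x1 = 10/7, x2 = 0, minimum P = 60/7

Extreme points and P = 6x1 + 7x2:
  (10/7, 0) → P = 60/7
  (0, 5/2) → P = 35/2
  (19/4, 0) → P = 57/2
  (0, 19/2) → P = 133/2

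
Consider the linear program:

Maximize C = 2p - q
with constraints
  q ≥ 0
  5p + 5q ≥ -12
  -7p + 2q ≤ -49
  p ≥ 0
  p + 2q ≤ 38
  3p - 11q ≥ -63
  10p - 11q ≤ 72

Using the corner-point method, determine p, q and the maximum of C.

p = 562/31, q = 308/31, maximum C = 816/31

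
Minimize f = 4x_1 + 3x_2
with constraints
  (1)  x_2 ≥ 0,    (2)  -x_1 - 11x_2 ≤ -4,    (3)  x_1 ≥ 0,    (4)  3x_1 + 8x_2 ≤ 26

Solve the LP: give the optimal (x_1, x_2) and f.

Feasible corners and f = 4x_1 + 3x_2:
  (4, 0) → f = 16
  (26/3, 0) → f = 104/3
  (0, 4/11) → f = 12/11
  (0, 13/4) → f = 39/4

x_1 = 0, x_2 = 4/11, minimum f = 12/11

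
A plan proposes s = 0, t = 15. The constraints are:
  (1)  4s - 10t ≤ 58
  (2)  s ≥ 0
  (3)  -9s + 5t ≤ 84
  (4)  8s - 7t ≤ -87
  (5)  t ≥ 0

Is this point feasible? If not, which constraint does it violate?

(1): -150 ≤ 58 ✓
(2): 0 ≥ 0 ✓
(3): 75 ≤ 84 ✓
(4): -105 ≤ -87 ✓
(5): 15 ≥ 0 ✓

feasible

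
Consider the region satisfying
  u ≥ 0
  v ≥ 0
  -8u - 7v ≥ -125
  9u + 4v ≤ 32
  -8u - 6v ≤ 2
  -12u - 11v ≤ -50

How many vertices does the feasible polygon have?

Intersecting each pair of boundary lines and keeping only the points that satisfy every inequality leaves:
  (0, 8)
  (0, 50/11)
  (152/51, 22/17)

3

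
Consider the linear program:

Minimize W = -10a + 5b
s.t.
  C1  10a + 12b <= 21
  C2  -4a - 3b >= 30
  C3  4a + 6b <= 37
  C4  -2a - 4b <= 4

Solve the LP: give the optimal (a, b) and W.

a = -54/5, b = 22/5, minimum W = 130

Corner points and W = -10a + 5b:
  (-47/2, 64/3) → W = 1025/3
  (-53/2, 143/6) → W = 2305/6
  (-54/5, 22/5) → W = 130
The feasible region is unbounded (it extends along (-3, 2), (-2, 1)), but W strictly increases along every unbounded feasible direction, so there is no improving ray and the minimum is attained at a vertex.

The binding constraints are -4a - 3b = 30 and -2a - 4b = 4.
Solving simultaneously gives a = -54/5, b = 22/5.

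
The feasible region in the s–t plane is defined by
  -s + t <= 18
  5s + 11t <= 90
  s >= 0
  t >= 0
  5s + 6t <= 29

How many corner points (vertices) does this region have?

Pairwise boundary intersections that survive every other constraint:
  (0, 0)
  (0, 29/6)
  (29/5, 0)

3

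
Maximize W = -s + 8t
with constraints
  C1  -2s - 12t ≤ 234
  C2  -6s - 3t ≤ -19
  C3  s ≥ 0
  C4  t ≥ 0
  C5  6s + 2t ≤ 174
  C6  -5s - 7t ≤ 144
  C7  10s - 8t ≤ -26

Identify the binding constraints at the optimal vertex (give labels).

Feasible corners and W = -s + 8t:
  (0, 19/3) → W = 152/3
  (37/39, 173/39) → W = 449/13
  (0, 87) → W = 696
  (335/17, 474/17) → W = 3457/17

The maximum is at (0, 87). Substituting into each constraint, equality holds for C3 and C5; the remaining constraints have slack.

C3 and C5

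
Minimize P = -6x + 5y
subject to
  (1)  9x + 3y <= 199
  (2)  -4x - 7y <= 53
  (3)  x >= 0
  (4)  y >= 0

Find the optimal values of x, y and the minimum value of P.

Feasible corners and P = -6x + 5y:
  (0, 199/3) → P = 995/3
  (199/9, 0) → P = -398/3
  (0, 0) → P = 0

x = 199/9, y = 0, minimum P = -398/3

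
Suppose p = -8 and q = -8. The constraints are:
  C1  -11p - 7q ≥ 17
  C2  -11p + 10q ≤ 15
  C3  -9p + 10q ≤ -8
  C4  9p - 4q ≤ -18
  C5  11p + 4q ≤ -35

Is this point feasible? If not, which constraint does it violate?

feasible

C1: 144 ≥ 17 ✓
C2: 8 ≤ 15 ✓
C3: -8 ≤ -8 ✓
C4: -40 ≤ -18 ✓
C5: -120 ≤ -35 ✓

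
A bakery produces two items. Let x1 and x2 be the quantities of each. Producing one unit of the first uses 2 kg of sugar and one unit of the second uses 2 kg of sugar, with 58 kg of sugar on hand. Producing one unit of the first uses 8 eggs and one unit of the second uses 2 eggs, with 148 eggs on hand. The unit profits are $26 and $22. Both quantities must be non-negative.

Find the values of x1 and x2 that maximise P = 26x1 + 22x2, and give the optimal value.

Corner points and P = 26x1 + 22x2:
  (0, 0) → P = 0
  (0, 29) → P = 638
  (37/2, 0) → P = 481
  (15, 14) → P = 698

The binding constraints are 2x1 + 2x2 = 58 and 8x1 + 2x2 = 148.
Solving simultaneously gives x1 = 15, x2 = 14.

x1 = 15, x2 = 14, maximum P = 698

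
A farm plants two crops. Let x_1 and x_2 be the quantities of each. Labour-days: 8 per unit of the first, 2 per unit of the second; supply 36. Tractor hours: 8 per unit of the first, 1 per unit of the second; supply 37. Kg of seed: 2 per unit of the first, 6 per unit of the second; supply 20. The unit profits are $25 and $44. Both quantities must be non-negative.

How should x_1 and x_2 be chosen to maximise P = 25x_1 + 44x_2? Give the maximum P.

Feasible corners and P = 25x_1 + 44x_2:
  (0, 0) → P = 0
  (0, 10/3) → P = 440/3
  (9/2, 0) → P = 225/2
  (4, 2) → P = 188

x_1 = 4, x_2 = 2, maximum P = 188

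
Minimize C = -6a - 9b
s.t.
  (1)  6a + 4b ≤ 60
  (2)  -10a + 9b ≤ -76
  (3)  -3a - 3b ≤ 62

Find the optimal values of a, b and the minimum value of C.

a = 422/47, b = 72/47, minimum C = -3180/47

Corner points and C = -6a - 9b:
  (422/47, 72/47) → C = -3180/47
  (214/3, -92) → C = 400
  (-110/19, -848/57) → C = 3204/19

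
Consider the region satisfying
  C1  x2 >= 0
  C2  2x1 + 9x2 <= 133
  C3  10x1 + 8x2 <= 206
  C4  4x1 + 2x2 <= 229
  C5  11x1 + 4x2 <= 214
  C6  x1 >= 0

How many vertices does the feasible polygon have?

5

Pairwise boundary intersections that survive every other constraint:
  (214/11, 0)
  (0, 0)
  (395/37, 459/37)
  (0, 133/9)
  (37/2, 21/8)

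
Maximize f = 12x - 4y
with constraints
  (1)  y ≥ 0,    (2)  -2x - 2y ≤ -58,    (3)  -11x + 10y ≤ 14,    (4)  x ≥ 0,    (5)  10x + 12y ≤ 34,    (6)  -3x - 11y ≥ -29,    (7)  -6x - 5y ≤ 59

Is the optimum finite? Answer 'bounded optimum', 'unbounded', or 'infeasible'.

infeasible

The boundaries y = 0 and x = 0 meet at (0, 0), but that point violates -2x - 2y ≤ -58. Every candidate vertex is excluded by some other constraint, so the feasible region is empty.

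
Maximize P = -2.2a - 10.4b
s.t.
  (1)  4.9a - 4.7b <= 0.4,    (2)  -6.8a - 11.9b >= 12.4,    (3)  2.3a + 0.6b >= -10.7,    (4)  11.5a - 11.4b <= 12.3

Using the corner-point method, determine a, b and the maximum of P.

a = -3.64, b = -3.88, maximum P = 48.36

Extreme points and P = -2.2a - 10.4b:
  (-1784/3009, -2116/3009) → P = 129656/15045
  (-91/25, -97/25) → P = 1209/25
  (-11989/2329, 4424/2329) → P = -98169/11645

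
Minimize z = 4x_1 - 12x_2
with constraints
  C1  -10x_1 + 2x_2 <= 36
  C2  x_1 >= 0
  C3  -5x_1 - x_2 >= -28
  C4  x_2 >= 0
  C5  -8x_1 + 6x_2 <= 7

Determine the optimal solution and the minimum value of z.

Extreme points and z = 4x_1 - 12x_2:
  (0, 0) → z = 0
  (0, 7/6) → z = -14
  (28/5, 0) → z = 112/5
  (161/38, 259/38) → z = -1232/19

The binding constraints are -5x_1 - x_2 = -28 and -8x_1 + 6x_2 = 7.
Solving simultaneously gives x_1 = 161/38, x_2 = 259/38.

x_1 = 161/38, x_2 = 259/38, minimum z = -1232/19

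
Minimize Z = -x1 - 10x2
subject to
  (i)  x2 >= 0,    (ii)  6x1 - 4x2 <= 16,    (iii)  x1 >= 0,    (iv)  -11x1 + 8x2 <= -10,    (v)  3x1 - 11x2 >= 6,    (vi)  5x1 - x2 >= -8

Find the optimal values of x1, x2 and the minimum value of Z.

Corner points and Z = -x1 - 10x2:
  (8/3, 0) → Z = -8/3
  (2, 0) → Z = -2
  (76/27, 2/9) → Z = -136/27

At the optimal vertex, 6x1 - 4x2 = 16 and 3x1 - 11x2 = 6.
Solving simultaneously gives x1 = 76/27, x2 = 2/9.

x1 = 76/27, x2 = 2/9, minimum Z = -136/27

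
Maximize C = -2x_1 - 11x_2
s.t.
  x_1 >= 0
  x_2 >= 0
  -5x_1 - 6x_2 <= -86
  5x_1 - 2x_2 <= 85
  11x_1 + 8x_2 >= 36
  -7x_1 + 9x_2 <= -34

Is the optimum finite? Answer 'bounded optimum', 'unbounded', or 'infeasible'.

bounded optimum

Vertices and C = -2x_1 - 11x_2:
  (341/20, 1/8) → C = -1419/40
  (326/29, 144/29) → C = -2236/29
  (697/31, 425/31) → C = -6069/31
The feasible region has finitely many vertices and no improving ray; the maximum is -1419/40 at (341/20, 1/8).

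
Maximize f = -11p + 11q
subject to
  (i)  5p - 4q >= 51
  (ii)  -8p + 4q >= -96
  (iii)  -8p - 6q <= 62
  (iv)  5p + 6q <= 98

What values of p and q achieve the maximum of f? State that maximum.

Feasible corners and f = -11p + 11q:
  (29/31, -359/31) → f = -4268/31
  (349/25, 47/10) → f = -5093/50
  (41/10, -79/5) → f = -2189/10
  (242/17, 76/17) → f = -1826/17

At the optimal vertex, 5p - 4q = 51 and 5p + 6q = 98.
Solving simultaneously gives p = 349/25, q = 47/10.

p = 349/25, q = 47/10, maximum f = -5093/50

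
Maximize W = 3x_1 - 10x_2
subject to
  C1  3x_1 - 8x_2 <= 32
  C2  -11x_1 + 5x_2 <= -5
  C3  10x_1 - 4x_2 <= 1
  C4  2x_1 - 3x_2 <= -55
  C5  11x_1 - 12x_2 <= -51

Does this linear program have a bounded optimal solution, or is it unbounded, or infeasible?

The boundaries 3x_1 - 8x_2 = 32 and 2x_1 - 3x_2 = -55 meet at (-536/7, -229/7), but that point violates -11x_1 + 5x_2 ≤ -5. Every candidate vertex is excluded by some other constraint, so the feasible region is empty.

infeasible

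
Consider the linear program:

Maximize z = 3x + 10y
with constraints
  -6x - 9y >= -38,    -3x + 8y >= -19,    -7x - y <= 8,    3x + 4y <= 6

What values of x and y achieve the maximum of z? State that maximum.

Extreme points and z = 3x + 10y:
  (-45/59, -157/59) → z = -1705/59
  (31/9, -13/12) → z = -1/2
  (-38/25, 66/25) → z = 546/25

The optimum lies where -7x - y = 8 and 3x + 4y = 6.
Solving simultaneously gives x = -38/25, y = 66/25.

x = -38/25, y = 66/25, maximum z = 546/25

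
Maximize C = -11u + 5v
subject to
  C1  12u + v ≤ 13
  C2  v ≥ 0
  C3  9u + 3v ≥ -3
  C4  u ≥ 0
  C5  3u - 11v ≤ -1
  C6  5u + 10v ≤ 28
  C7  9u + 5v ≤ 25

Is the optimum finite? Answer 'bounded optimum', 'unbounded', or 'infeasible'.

Feasible corners and C = -11u + 5v:
  (142/135, 17/45) → C = -1307/135
  (102/115, 271/115) → C = 233/115
  (0, 1/11) → C = 5/11
  (0, 14/5) → C = 14
The feasible region has finitely many vertices and no improving ray; the maximum is 14 at (0, 14/5).

bounded optimum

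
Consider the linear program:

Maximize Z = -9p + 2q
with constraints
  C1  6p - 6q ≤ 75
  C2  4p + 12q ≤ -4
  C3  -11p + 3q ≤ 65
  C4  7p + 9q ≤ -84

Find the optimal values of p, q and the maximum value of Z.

p = -205/16, q = -405/16, maximum Z = 1035/16

Vertices and Z = -9p + 2q:
  (-205/16, -405/16) → Z = 1035/16
  (57/32, -343/32) → Z = -1199/32
  (-279/40, -469/120) → Z = 1319/24

At the optimal vertex, 6p - 6q = 75 and -11p + 3q = 65.
Solving simultaneously gives p = -205/16, q = -405/16.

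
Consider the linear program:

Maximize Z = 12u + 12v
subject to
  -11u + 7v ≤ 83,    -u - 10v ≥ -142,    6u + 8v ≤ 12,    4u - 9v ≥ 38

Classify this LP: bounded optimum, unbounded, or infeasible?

From the feasible point (-1013/71, -750/71), moving in the direction (8, -6) keeps every constraint satisfied while Z increases without bound.

unbounded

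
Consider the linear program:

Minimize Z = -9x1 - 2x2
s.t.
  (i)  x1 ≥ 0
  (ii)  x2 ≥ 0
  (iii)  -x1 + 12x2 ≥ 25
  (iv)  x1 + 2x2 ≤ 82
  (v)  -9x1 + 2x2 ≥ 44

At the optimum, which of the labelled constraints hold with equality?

(iv) and (v)

Vertices and Z = -9x1 - 2x2:
  (0, 41) → Z = -82
  (0, 22) → Z = -44
  (19/5, 391/10) → Z = -562/5

The minimum is at (19/5, 391/10). Substituting into each constraint, equality holds for (iv) and (v); the remaining constraints have slack.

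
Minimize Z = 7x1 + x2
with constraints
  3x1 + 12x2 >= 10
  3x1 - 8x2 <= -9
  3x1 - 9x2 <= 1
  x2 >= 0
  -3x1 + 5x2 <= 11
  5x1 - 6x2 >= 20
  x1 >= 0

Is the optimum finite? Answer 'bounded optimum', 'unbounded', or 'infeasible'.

bounded optimum

Extreme points and Z = 7x1 + x2:
  (107/11, 105/22) → Z = 1603/22
  (166/7, 115/7) → Z = 1277/7
The feasible region has finitely many vertices and no improving ray; the minimum is 1603/22 at (107/11, 105/22).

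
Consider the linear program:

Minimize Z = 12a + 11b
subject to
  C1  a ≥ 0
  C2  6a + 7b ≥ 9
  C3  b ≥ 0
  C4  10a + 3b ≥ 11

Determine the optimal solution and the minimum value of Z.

a = 25/26, b = 6/13, minimum Z = 216/13

Corner points and Z = 12a + 11b:
  (0, 11/3) → Z = 121/3
  (3/2, 0) → Z = 18
  (25/26, 6/13) → Z = 216/13
The feasible region is unbounded (it extends along (0, 1), (1, 0)), but Z strictly increases along every unbounded feasible direction, so there is no improving ray and the minimum is attained at a vertex.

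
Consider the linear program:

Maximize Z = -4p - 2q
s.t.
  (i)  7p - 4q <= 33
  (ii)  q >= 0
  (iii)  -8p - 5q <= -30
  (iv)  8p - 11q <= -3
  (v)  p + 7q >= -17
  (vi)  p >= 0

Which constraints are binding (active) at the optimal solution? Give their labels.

(iii) and (vi)

Vertices and Z = -4p - 2q:
  (25/3, 19/3) → Z = -46
  (315/128, 33/16) → Z = -447/32
  (0, 6) → Z = -12
The feasible region is unbounded (it extends along (0, 1), (4, 7)), but Z strictly decreases along every unbounded feasible direction, so there is no improving ray and the maximum is attained at a vertex.

The maximum is at (0, 6). Substituting into each constraint, equality holds for (iii) and (vi); the remaining constraints have slack.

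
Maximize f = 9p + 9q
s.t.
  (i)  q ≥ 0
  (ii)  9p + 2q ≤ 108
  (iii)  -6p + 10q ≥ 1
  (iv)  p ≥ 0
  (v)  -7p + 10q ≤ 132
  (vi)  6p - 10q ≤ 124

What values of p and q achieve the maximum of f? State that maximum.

Extreme points and f = 9p + 9q:
  (539/51, 219/34) → f = 5205/34
  (102/13, 243/13) → f = 3105/13
  (0, 1/10) → f = 9/10
  (0, 66/5) → f = 594/5

The optimum lies where 9p + 2q = 108 and -7p + 10q = 132.
Solving simultaneously gives p = 102/13, q = 243/13.

p = 102/13, q = 243/13, maximum f = 3105/13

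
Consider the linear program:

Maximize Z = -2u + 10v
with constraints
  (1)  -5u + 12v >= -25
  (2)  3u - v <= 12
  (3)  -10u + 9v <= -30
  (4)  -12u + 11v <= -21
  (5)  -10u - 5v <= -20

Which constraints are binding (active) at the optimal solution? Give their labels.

(2) and (3)

Corner points and Z = -2u + 10v:
  (119/31, -15/31) → Z = -388/31
  (73/29, -30/29) → Z = -446/29
  (78/17, 30/17) → Z = 144/17
  (33/14, -5/7) → Z = -83/7

The maximum is at (78/17, 30/17). Substituting into each constraint, equality holds for (2) and (3); the remaining constraints have slack.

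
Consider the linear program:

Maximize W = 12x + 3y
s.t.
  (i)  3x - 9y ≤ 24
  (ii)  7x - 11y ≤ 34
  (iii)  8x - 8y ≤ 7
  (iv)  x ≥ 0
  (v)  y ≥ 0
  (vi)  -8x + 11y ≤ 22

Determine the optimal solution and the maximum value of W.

x = 253/24, y = 29/3, maximum W = 311/2

Vertices and W = 12x + 3y:
  (7/8, 0) → W = 21/2
  (253/24, 29/3) → W = 311/2
  (0, 0) → W = 0
  (0, 2) → W = 6

At the optimal vertex, 8x - 8y = 7 and -8x + 11y = 22.
Solving simultaneously gives x = 253/24, y = 29/3.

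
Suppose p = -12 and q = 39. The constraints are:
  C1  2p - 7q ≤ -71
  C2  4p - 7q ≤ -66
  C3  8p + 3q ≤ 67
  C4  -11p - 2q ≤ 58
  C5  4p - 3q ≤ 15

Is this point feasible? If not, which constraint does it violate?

feasible

C1: -297 ≤ -71 ✓
C2: -321 ≤ -66 ✓
C3: 21 ≤ 67 ✓
C4: 54 ≤ 58 ✓
C5: -165 ≤ 15 ✓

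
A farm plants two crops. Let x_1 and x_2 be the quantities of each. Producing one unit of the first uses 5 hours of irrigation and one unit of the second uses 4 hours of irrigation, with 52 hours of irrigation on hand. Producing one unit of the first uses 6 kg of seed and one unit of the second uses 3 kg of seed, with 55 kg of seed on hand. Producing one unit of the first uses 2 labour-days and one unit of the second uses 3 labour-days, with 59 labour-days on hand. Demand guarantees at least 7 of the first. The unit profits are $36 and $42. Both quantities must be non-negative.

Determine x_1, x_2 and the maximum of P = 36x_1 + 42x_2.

x_1 = 7, x_2 = 17/4, maximum P = 861/2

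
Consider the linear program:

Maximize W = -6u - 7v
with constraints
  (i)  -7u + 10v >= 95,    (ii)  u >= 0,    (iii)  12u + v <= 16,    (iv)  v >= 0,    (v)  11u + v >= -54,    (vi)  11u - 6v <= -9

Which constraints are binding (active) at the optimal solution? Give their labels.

Feasible corners and W = -6u - 7v:
  (0, 19/2) → W = -133/2
  (65/127, 1252/127) → W = -9154/127
  (0, 16) → W = -112

The maximum is at (0, 19/2). Substituting into each constraint, equality holds for (i) and (ii); the remaining constraints have slack.

(i) and (ii)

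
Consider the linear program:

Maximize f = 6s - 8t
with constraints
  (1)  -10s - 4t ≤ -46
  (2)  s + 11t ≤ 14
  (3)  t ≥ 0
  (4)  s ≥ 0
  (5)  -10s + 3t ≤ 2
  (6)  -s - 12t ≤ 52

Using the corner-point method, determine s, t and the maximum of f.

Corner points and f = 6s - 8t:
  (225/53, 47/53) → f = 974/53
  (23/5, 0) → f = 138/5
  (14, 0) → f = 84

At the optimal vertex, s + 11t = 14 and t = 0.
Solving simultaneously gives s = 14, t = 0.

s = 14, t = 0, maximum f = 84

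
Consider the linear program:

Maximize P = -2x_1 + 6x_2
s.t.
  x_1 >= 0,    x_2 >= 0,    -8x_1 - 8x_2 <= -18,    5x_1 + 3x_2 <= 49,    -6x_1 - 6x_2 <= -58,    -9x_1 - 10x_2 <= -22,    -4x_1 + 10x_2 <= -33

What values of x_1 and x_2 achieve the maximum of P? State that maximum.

x_1 = 19/2, x_2 = 1/2, maximum P = -16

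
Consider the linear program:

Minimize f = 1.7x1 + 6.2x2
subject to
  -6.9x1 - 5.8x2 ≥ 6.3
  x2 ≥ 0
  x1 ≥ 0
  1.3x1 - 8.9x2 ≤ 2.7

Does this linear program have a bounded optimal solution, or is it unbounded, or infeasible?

infeasible

The boundaries -6.9x1 - 5.8x2 = 6.3 and x2 = 0 meet at (-21/23, 0), but that point violates x1 ≥ 0. Every candidate vertex is excluded by some other constraint, so the feasible region is empty.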